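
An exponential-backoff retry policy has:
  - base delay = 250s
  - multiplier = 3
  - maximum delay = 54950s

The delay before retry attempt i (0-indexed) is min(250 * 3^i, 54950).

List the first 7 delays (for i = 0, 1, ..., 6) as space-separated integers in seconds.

Answer: 250 750 2250 6750 20250 54950 54950

Derivation:
Computing each delay:
  i=0: min(250*3^0, 54950) = 250
  i=1: min(250*3^1, 54950) = 750
  i=2: min(250*3^2, 54950) = 2250
  i=3: min(250*3^3, 54950) = 6750
  i=4: min(250*3^4, 54950) = 20250
  i=5: min(250*3^5, 54950) = 54950
  i=6: min(250*3^6, 54950) = 54950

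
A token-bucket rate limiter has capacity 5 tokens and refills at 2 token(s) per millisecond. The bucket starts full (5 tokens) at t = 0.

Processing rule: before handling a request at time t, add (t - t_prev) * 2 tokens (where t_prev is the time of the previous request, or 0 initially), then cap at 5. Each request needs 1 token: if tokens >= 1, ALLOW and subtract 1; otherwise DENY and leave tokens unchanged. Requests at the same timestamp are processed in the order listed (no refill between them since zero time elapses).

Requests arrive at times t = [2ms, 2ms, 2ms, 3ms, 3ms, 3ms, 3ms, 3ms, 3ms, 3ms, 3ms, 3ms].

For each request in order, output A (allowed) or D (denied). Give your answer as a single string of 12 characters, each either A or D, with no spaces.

Answer: AAAAAAADDDDD

Derivation:
Simulating step by step:
  req#1 t=2ms: ALLOW
  req#2 t=2ms: ALLOW
  req#3 t=2ms: ALLOW
  req#4 t=3ms: ALLOW
  req#5 t=3ms: ALLOW
  req#6 t=3ms: ALLOW
  req#7 t=3ms: ALLOW
  req#8 t=3ms: DENY
  req#9 t=3ms: DENY
  req#10 t=3ms: DENY
  req#11 t=3ms: DENY
  req#12 t=3ms: DENY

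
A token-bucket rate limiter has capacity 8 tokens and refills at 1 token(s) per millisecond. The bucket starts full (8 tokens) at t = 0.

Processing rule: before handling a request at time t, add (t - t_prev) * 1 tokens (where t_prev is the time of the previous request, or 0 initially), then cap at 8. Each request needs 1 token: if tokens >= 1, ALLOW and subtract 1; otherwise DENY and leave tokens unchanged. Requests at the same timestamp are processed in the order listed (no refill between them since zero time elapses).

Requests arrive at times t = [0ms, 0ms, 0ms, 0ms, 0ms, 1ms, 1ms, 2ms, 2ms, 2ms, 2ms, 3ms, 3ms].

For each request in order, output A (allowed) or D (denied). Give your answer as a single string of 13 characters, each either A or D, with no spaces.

Answer: AAAAAAAAAADAD

Derivation:
Simulating step by step:
  req#1 t=0ms: ALLOW
  req#2 t=0ms: ALLOW
  req#3 t=0ms: ALLOW
  req#4 t=0ms: ALLOW
  req#5 t=0ms: ALLOW
  req#6 t=1ms: ALLOW
  req#7 t=1ms: ALLOW
  req#8 t=2ms: ALLOW
  req#9 t=2ms: ALLOW
  req#10 t=2ms: ALLOW
  req#11 t=2ms: DENY
  req#12 t=3ms: ALLOW
  req#13 t=3ms: DENY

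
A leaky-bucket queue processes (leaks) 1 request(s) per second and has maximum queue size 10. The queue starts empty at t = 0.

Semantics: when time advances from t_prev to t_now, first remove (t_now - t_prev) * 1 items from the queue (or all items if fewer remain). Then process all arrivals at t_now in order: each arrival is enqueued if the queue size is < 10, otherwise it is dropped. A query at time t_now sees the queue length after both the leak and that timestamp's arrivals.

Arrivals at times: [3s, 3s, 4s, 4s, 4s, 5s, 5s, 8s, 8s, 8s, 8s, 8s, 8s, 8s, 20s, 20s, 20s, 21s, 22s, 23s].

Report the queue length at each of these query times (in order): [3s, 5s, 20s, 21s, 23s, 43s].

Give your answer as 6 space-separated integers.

Answer: 2 5 3 3 3 0

Derivation:
Queue lengths at query times:
  query t=3s: backlog = 2
  query t=5s: backlog = 5
  query t=20s: backlog = 3
  query t=21s: backlog = 3
  query t=23s: backlog = 3
  query t=43s: backlog = 0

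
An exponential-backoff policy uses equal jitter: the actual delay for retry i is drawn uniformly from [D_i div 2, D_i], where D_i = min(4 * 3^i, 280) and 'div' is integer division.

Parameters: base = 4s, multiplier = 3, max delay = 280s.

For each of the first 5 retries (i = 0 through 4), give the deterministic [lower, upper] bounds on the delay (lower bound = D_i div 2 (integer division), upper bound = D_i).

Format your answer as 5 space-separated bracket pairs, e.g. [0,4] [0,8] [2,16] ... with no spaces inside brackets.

Computing bounds per retry:
  i=0: D_i=min(4*3^0,280)=4, bounds=[2,4]
  i=1: D_i=min(4*3^1,280)=12, bounds=[6,12]
  i=2: D_i=min(4*3^2,280)=36, bounds=[18,36]
  i=3: D_i=min(4*3^3,280)=108, bounds=[54,108]
  i=4: D_i=min(4*3^4,280)=280, bounds=[140,280]

Answer: [2,4] [6,12] [18,36] [54,108] [140,280]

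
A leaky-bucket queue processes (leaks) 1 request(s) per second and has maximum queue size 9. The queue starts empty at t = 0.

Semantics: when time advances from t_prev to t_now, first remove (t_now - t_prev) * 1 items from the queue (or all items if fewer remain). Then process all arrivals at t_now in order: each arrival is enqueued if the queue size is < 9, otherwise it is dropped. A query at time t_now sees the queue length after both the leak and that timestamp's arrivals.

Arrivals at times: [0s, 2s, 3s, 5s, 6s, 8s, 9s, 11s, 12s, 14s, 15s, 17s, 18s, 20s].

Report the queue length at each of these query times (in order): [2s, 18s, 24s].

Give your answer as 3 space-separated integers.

Queue lengths at query times:
  query t=2s: backlog = 1
  query t=18s: backlog = 1
  query t=24s: backlog = 0

Answer: 1 1 0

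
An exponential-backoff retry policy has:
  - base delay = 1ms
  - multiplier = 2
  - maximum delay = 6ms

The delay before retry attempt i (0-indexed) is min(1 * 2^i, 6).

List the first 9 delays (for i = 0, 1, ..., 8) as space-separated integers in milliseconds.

Computing each delay:
  i=0: min(1*2^0, 6) = 1
  i=1: min(1*2^1, 6) = 2
  i=2: min(1*2^2, 6) = 4
  i=3: min(1*2^3, 6) = 6
  i=4: min(1*2^4, 6) = 6
  i=5: min(1*2^5, 6) = 6
  i=6: min(1*2^6, 6) = 6
  i=7: min(1*2^7, 6) = 6
  i=8: min(1*2^8, 6) = 6

Answer: 1 2 4 6 6 6 6 6 6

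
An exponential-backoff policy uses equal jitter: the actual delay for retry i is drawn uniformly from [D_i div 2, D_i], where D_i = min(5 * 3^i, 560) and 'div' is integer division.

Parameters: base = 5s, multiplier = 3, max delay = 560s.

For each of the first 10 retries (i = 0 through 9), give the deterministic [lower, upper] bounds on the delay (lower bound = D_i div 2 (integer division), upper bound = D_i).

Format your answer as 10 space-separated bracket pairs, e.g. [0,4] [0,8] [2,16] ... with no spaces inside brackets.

Answer: [2,5] [7,15] [22,45] [67,135] [202,405] [280,560] [280,560] [280,560] [280,560] [280,560]

Derivation:
Computing bounds per retry:
  i=0: D_i=min(5*3^0,560)=5, bounds=[2,5]
  i=1: D_i=min(5*3^1,560)=15, bounds=[7,15]
  i=2: D_i=min(5*3^2,560)=45, bounds=[22,45]
  i=3: D_i=min(5*3^3,560)=135, bounds=[67,135]
  i=4: D_i=min(5*3^4,560)=405, bounds=[202,405]
  i=5: D_i=min(5*3^5,560)=560, bounds=[280,560]
  i=6: D_i=min(5*3^6,560)=560, bounds=[280,560]
  i=7: D_i=min(5*3^7,560)=560, bounds=[280,560]
  i=8: D_i=min(5*3^8,560)=560, bounds=[280,560]
  i=9: D_i=min(5*3^9,560)=560, bounds=[280,560]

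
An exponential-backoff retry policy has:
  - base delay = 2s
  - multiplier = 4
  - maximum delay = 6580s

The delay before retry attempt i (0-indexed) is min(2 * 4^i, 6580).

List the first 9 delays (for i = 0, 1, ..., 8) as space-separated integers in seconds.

Computing each delay:
  i=0: min(2*4^0, 6580) = 2
  i=1: min(2*4^1, 6580) = 8
  i=2: min(2*4^2, 6580) = 32
  i=3: min(2*4^3, 6580) = 128
  i=4: min(2*4^4, 6580) = 512
  i=5: min(2*4^5, 6580) = 2048
  i=6: min(2*4^6, 6580) = 6580
  i=7: min(2*4^7, 6580) = 6580
  i=8: min(2*4^8, 6580) = 6580

Answer: 2 8 32 128 512 2048 6580 6580 6580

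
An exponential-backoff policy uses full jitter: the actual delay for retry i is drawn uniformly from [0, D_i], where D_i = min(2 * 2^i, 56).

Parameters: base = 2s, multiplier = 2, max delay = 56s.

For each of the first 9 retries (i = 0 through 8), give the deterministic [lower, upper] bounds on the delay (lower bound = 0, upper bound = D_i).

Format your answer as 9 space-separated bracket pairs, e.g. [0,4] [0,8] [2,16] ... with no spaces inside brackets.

Computing bounds per retry:
  i=0: D_i=min(2*2^0,56)=2, bounds=[0,2]
  i=1: D_i=min(2*2^1,56)=4, bounds=[0,4]
  i=2: D_i=min(2*2^2,56)=8, bounds=[0,8]
  i=3: D_i=min(2*2^3,56)=16, bounds=[0,16]
  i=4: D_i=min(2*2^4,56)=32, bounds=[0,32]
  i=5: D_i=min(2*2^5,56)=56, bounds=[0,56]
  i=6: D_i=min(2*2^6,56)=56, bounds=[0,56]
  i=7: D_i=min(2*2^7,56)=56, bounds=[0,56]
  i=8: D_i=min(2*2^8,56)=56, bounds=[0,56]

Answer: [0,2] [0,4] [0,8] [0,16] [0,32] [0,56] [0,56] [0,56] [0,56]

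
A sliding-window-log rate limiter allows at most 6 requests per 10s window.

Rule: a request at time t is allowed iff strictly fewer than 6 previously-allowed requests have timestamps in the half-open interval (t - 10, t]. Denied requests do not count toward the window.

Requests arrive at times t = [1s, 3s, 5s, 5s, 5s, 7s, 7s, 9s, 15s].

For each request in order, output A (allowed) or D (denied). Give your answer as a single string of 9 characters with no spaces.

Tracking allowed requests in the window:
  req#1 t=1s: ALLOW
  req#2 t=3s: ALLOW
  req#3 t=5s: ALLOW
  req#4 t=5s: ALLOW
  req#5 t=5s: ALLOW
  req#6 t=7s: ALLOW
  req#7 t=7s: DENY
  req#8 t=9s: DENY
  req#9 t=15s: ALLOW

Answer: AAAAAADDA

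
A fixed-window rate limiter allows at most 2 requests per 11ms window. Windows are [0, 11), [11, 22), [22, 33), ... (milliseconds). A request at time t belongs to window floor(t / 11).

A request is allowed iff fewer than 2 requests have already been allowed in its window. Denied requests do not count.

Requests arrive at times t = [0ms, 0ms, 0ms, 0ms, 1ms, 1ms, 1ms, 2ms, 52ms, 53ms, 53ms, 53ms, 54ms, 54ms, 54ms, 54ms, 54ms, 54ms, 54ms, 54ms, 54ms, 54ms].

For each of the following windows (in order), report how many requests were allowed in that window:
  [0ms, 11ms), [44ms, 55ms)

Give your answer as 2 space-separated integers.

Answer: 2 2

Derivation:
Processing requests:
  req#1 t=0ms (window 0): ALLOW
  req#2 t=0ms (window 0): ALLOW
  req#3 t=0ms (window 0): DENY
  req#4 t=0ms (window 0): DENY
  req#5 t=1ms (window 0): DENY
  req#6 t=1ms (window 0): DENY
  req#7 t=1ms (window 0): DENY
  req#8 t=2ms (window 0): DENY
  req#9 t=52ms (window 4): ALLOW
  req#10 t=53ms (window 4): ALLOW
  req#11 t=53ms (window 4): DENY
  req#12 t=53ms (window 4): DENY
  req#13 t=54ms (window 4): DENY
  req#14 t=54ms (window 4): DENY
  req#15 t=54ms (window 4): DENY
  req#16 t=54ms (window 4): DENY
  req#17 t=54ms (window 4): DENY
  req#18 t=54ms (window 4): DENY
  req#19 t=54ms (window 4): DENY
  req#20 t=54ms (window 4): DENY
  req#21 t=54ms (window 4): DENY
  req#22 t=54ms (window 4): DENY

Allowed counts by window: 2 2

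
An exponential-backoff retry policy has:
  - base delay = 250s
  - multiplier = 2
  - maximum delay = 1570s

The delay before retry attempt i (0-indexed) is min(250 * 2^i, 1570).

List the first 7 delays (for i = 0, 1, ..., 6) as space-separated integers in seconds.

Computing each delay:
  i=0: min(250*2^0, 1570) = 250
  i=1: min(250*2^1, 1570) = 500
  i=2: min(250*2^2, 1570) = 1000
  i=3: min(250*2^3, 1570) = 1570
  i=4: min(250*2^4, 1570) = 1570
  i=5: min(250*2^5, 1570) = 1570
  i=6: min(250*2^6, 1570) = 1570

Answer: 250 500 1000 1570 1570 1570 1570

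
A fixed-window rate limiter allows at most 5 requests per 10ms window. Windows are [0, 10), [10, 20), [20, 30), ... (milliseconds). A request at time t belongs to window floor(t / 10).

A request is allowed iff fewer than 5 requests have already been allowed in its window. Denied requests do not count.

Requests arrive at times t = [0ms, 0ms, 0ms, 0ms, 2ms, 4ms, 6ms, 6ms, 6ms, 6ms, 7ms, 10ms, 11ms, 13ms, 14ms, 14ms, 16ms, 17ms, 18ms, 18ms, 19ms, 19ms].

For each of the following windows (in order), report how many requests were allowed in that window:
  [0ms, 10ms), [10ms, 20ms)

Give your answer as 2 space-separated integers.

Processing requests:
  req#1 t=0ms (window 0): ALLOW
  req#2 t=0ms (window 0): ALLOW
  req#3 t=0ms (window 0): ALLOW
  req#4 t=0ms (window 0): ALLOW
  req#5 t=2ms (window 0): ALLOW
  req#6 t=4ms (window 0): DENY
  req#7 t=6ms (window 0): DENY
  req#8 t=6ms (window 0): DENY
  req#9 t=6ms (window 0): DENY
  req#10 t=6ms (window 0): DENY
  req#11 t=7ms (window 0): DENY
  req#12 t=10ms (window 1): ALLOW
  req#13 t=11ms (window 1): ALLOW
  req#14 t=13ms (window 1): ALLOW
  req#15 t=14ms (window 1): ALLOW
  req#16 t=14ms (window 1): ALLOW
  req#17 t=16ms (window 1): DENY
  req#18 t=17ms (window 1): DENY
  req#19 t=18ms (window 1): DENY
  req#20 t=18ms (window 1): DENY
  req#21 t=19ms (window 1): DENY
  req#22 t=19ms (window 1): DENY

Allowed counts by window: 5 5

Answer: 5 5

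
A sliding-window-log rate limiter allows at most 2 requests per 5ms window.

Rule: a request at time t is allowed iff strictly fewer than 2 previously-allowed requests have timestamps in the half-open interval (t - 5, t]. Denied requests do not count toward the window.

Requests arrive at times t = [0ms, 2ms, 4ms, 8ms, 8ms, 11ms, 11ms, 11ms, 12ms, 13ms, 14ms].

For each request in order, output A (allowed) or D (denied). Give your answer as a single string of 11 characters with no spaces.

Answer: AADAADDDDAA

Derivation:
Tracking allowed requests in the window:
  req#1 t=0ms: ALLOW
  req#2 t=2ms: ALLOW
  req#3 t=4ms: DENY
  req#4 t=8ms: ALLOW
  req#5 t=8ms: ALLOW
  req#6 t=11ms: DENY
  req#7 t=11ms: DENY
  req#8 t=11ms: DENY
  req#9 t=12ms: DENY
  req#10 t=13ms: ALLOW
  req#11 t=14ms: ALLOW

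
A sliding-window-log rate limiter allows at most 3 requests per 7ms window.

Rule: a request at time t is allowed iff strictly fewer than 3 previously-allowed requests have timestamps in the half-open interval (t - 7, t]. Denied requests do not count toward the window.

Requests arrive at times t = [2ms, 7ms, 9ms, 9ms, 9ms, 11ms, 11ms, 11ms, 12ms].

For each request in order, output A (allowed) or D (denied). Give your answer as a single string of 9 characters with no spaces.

Tracking allowed requests in the window:
  req#1 t=2ms: ALLOW
  req#2 t=7ms: ALLOW
  req#3 t=9ms: ALLOW
  req#4 t=9ms: ALLOW
  req#5 t=9ms: DENY
  req#6 t=11ms: DENY
  req#7 t=11ms: DENY
  req#8 t=11ms: DENY
  req#9 t=12ms: DENY

Answer: AAAADDDDD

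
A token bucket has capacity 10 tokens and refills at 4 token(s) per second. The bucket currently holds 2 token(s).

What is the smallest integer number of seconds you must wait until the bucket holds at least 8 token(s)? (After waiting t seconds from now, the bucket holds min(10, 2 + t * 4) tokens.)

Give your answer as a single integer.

Need 2 + t * 4 >= 8, so t >= 6/4.
Smallest integer t = ceil(6/4) = 2.

Answer: 2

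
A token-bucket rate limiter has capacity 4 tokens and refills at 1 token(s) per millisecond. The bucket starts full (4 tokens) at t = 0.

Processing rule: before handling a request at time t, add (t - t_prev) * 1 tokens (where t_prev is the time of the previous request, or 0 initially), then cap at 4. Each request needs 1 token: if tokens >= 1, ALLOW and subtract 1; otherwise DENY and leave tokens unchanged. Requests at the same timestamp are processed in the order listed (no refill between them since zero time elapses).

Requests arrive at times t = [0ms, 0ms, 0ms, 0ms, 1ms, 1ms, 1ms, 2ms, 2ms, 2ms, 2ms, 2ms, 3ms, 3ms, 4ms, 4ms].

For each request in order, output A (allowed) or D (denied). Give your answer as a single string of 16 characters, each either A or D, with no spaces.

Answer: AAAAADDADDDDADAD

Derivation:
Simulating step by step:
  req#1 t=0ms: ALLOW
  req#2 t=0ms: ALLOW
  req#3 t=0ms: ALLOW
  req#4 t=0ms: ALLOW
  req#5 t=1ms: ALLOW
  req#6 t=1ms: DENY
  req#7 t=1ms: DENY
  req#8 t=2ms: ALLOW
  req#9 t=2ms: DENY
  req#10 t=2ms: DENY
  req#11 t=2ms: DENY
  req#12 t=2ms: DENY
  req#13 t=3ms: ALLOW
  req#14 t=3ms: DENY
  req#15 t=4ms: ALLOW
  req#16 t=4ms: DENY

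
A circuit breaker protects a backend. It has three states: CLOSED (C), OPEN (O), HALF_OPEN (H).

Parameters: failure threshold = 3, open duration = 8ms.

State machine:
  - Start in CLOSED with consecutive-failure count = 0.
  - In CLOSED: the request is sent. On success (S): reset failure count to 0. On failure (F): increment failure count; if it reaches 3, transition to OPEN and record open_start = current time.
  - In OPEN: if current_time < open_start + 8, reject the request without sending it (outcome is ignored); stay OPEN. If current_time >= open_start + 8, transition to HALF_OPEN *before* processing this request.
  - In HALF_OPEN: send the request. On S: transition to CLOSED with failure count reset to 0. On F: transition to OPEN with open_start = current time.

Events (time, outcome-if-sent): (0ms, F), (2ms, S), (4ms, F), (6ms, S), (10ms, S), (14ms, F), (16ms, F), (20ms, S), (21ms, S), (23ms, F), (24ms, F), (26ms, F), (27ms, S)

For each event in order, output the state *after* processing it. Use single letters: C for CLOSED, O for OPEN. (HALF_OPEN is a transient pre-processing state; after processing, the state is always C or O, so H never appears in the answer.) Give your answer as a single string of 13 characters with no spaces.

Answer: CCCCCCCCCCCOO

Derivation:
State after each event:
  event#1 t=0ms outcome=F: state=CLOSED
  event#2 t=2ms outcome=S: state=CLOSED
  event#3 t=4ms outcome=F: state=CLOSED
  event#4 t=6ms outcome=S: state=CLOSED
  event#5 t=10ms outcome=S: state=CLOSED
  event#6 t=14ms outcome=F: state=CLOSED
  event#7 t=16ms outcome=F: state=CLOSED
  event#8 t=20ms outcome=S: state=CLOSED
  event#9 t=21ms outcome=S: state=CLOSED
  event#10 t=23ms outcome=F: state=CLOSED
  event#11 t=24ms outcome=F: state=CLOSED
  event#12 t=26ms outcome=F: state=OPEN
  event#13 t=27ms outcome=S: state=OPEN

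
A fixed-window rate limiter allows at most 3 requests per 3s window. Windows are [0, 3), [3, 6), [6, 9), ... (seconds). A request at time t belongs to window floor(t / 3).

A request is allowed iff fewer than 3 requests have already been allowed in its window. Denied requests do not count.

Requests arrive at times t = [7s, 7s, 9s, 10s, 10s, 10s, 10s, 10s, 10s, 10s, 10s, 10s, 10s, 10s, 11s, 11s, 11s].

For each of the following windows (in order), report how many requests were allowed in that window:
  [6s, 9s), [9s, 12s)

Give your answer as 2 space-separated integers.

Processing requests:
  req#1 t=7s (window 2): ALLOW
  req#2 t=7s (window 2): ALLOW
  req#3 t=9s (window 3): ALLOW
  req#4 t=10s (window 3): ALLOW
  req#5 t=10s (window 3): ALLOW
  req#6 t=10s (window 3): DENY
  req#7 t=10s (window 3): DENY
  req#8 t=10s (window 3): DENY
  req#9 t=10s (window 3): DENY
  req#10 t=10s (window 3): DENY
  req#11 t=10s (window 3): DENY
  req#12 t=10s (window 3): DENY
  req#13 t=10s (window 3): DENY
  req#14 t=10s (window 3): DENY
  req#15 t=11s (window 3): DENY
  req#16 t=11s (window 3): DENY
  req#17 t=11s (window 3): DENY

Allowed counts by window: 2 3

Answer: 2 3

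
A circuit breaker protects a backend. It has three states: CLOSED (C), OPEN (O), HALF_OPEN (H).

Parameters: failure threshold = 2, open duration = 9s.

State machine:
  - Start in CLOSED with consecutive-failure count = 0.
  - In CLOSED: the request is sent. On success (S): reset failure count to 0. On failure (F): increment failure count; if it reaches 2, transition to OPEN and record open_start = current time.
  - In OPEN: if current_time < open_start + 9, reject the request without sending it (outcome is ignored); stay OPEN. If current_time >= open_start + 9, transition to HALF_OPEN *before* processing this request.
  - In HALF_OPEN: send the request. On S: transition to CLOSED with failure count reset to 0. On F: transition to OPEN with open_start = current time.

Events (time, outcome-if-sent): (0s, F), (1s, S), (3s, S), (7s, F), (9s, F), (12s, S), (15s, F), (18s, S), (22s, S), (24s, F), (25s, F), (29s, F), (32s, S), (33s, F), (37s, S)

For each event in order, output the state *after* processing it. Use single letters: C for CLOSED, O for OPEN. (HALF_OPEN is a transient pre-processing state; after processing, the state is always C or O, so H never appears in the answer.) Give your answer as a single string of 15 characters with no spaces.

Answer: CCCCOOOCCCOOOOC

Derivation:
State after each event:
  event#1 t=0s outcome=F: state=CLOSED
  event#2 t=1s outcome=S: state=CLOSED
  event#3 t=3s outcome=S: state=CLOSED
  event#4 t=7s outcome=F: state=CLOSED
  event#5 t=9s outcome=F: state=OPEN
  event#6 t=12s outcome=S: state=OPEN
  event#7 t=15s outcome=F: state=OPEN
  event#8 t=18s outcome=S: state=CLOSED
  event#9 t=22s outcome=S: state=CLOSED
  event#10 t=24s outcome=F: state=CLOSED
  event#11 t=25s outcome=F: state=OPEN
  event#12 t=29s outcome=F: state=OPEN
  event#13 t=32s outcome=S: state=OPEN
  event#14 t=33s outcome=F: state=OPEN
  event#15 t=37s outcome=S: state=CLOSED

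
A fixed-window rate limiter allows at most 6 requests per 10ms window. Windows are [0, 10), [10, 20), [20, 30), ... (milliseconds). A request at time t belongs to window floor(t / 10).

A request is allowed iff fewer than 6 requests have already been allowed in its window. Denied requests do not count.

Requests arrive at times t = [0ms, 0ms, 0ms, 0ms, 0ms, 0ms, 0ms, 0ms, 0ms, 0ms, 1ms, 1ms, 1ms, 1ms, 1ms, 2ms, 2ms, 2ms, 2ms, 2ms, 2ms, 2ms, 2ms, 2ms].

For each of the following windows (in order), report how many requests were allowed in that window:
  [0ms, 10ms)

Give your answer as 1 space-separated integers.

Answer: 6

Derivation:
Processing requests:
  req#1 t=0ms (window 0): ALLOW
  req#2 t=0ms (window 0): ALLOW
  req#3 t=0ms (window 0): ALLOW
  req#4 t=0ms (window 0): ALLOW
  req#5 t=0ms (window 0): ALLOW
  req#6 t=0ms (window 0): ALLOW
  req#7 t=0ms (window 0): DENY
  req#8 t=0ms (window 0): DENY
  req#9 t=0ms (window 0): DENY
  req#10 t=0ms (window 0): DENY
  req#11 t=1ms (window 0): DENY
  req#12 t=1ms (window 0): DENY
  req#13 t=1ms (window 0): DENY
  req#14 t=1ms (window 0): DENY
  req#15 t=1ms (window 0): DENY
  req#16 t=2ms (window 0): DENY
  req#17 t=2ms (window 0): DENY
  req#18 t=2ms (window 0): DENY
  req#19 t=2ms (window 0): DENY
  req#20 t=2ms (window 0): DENY
  req#21 t=2ms (window 0): DENY
  req#22 t=2ms (window 0): DENY
  req#23 t=2ms (window 0): DENY
  req#24 t=2ms (window 0): DENY

Allowed counts by window: 6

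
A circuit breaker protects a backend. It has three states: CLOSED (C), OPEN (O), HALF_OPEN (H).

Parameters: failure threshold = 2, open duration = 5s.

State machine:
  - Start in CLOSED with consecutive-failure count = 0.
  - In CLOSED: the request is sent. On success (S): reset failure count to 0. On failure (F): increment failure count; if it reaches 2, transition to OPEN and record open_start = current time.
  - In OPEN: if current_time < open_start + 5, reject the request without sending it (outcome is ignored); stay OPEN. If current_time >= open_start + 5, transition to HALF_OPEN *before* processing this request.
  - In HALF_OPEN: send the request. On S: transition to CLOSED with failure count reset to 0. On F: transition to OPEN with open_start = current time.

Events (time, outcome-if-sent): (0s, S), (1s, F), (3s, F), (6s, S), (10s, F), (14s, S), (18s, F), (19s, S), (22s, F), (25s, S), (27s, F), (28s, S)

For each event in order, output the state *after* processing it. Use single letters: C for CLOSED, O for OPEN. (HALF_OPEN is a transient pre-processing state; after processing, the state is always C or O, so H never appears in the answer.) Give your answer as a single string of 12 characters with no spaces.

Answer: CCOOOOOOOCCC

Derivation:
State after each event:
  event#1 t=0s outcome=S: state=CLOSED
  event#2 t=1s outcome=F: state=CLOSED
  event#3 t=3s outcome=F: state=OPEN
  event#4 t=6s outcome=S: state=OPEN
  event#5 t=10s outcome=F: state=OPEN
  event#6 t=14s outcome=S: state=OPEN
  event#7 t=18s outcome=F: state=OPEN
  event#8 t=19s outcome=S: state=OPEN
  event#9 t=22s outcome=F: state=OPEN
  event#10 t=25s outcome=S: state=CLOSED
  event#11 t=27s outcome=F: state=CLOSED
  event#12 t=28s outcome=S: state=CLOSED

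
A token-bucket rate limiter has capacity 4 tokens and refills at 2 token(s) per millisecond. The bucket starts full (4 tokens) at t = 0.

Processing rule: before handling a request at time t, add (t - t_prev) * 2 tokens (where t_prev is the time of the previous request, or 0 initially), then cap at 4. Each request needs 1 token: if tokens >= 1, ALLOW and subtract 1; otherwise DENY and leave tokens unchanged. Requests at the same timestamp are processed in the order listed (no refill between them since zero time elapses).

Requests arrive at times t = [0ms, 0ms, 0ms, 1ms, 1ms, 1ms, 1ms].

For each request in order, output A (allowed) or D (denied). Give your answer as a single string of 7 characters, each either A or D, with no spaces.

Simulating step by step:
  req#1 t=0ms: ALLOW
  req#2 t=0ms: ALLOW
  req#3 t=0ms: ALLOW
  req#4 t=1ms: ALLOW
  req#5 t=1ms: ALLOW
  req#6 t=1ms: ALLOW
  req#7 t=1ms: DENY

Answer: AAAAAAD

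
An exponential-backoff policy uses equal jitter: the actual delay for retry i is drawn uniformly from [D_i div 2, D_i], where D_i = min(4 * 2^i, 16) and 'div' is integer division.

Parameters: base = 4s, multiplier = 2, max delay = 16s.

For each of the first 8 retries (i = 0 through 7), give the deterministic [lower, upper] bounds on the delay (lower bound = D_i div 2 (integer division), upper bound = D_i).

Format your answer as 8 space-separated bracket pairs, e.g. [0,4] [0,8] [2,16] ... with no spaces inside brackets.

Answer: [2,4] [4,8] [8,16] [8,16] [8,16] [8,16] [8,16] [8,16]

Derivation:
Computing bounds per retry:
  i=0: D_i=min(4*2^0,16)=4, bounds=[2,4]
  i=1: D_i=min(4*2^1,16)=8, bounds=[4,8]
  i=2: D_i=min(4*2^2,16)=16, bounds=[8,16]
  i=3: D_i=min(4*2^3,16)=16, bounds=[8,16]
  i=4: D_i=min(4*2^4,16)=16, bounds=[8,16]
  i=5: D_i=min(4*2^5,16)=16, bounds=[8,16]
  i=6: D_i=min(4*2^6,16)=16, bounds=[8,16]
  i=7: D_i=min(4*2^7,16)=16, bounds=[8,16]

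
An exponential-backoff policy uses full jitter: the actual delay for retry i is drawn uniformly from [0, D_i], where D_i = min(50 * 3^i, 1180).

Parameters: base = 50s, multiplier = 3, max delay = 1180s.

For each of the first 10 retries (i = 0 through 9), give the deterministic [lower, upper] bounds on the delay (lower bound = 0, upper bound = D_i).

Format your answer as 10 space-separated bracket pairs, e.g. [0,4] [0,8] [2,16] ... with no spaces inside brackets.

Answer: [0,50] [0,150] [0,450] [0,1180] [0,1180] [0,1180] [0,1180] [0,1180] [0,1180] [0,1180]

Derivation:
Computing bounds per retry:
  i=0: D_i=min(50*3^0,1180)=50, bounds=[0,50]
  i=1: D_i=min(50*3^1,1180)=150, bounds=[0,150]
  i=2: D_i=min(50*3^2,1180)=450, bounds=[0,450]
  i=3: D_i=min(50*3^3,1180)=1180, bounds=[0,1180]
  i=4: D_i=min(50*3^4,1180)=1180, bounds=[0,1180]
  i=5: D_i=min(50*3^5,1180)=1180, bounds=[0,1180]
  i=6: D_i=min(50*3^6,1180)=1180, bounds=[0,1180]
  i=7: D_i=min(50*3^7,1180)=1180, bounds=[0,1180]
  i=8: D_i=min(50*3^8,1180)=1180, bounds=[0,1180]
  i=9: D_i=min(50*3^9,1180)=1180, bounds=[0,1180]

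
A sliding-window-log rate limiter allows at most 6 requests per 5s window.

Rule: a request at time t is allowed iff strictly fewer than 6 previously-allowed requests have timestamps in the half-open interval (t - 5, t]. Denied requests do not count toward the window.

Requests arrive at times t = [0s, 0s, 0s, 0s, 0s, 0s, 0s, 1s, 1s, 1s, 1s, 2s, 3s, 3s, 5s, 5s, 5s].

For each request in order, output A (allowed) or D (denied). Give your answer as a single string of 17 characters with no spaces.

Tracking allowed requests in the window:
  req#1 t=0s: ALLOW
  req#2 t=0s: ALLOW
  req#3 t=0s: ALLOW
  req#4 t=0s: ALLOW
  req#5 t=0s: ALLOW
  req#6 t=0s: ALLOW
  req#7 t=0s: DENY
  req#8 t=1s: DENY
  req#9 t=1s: DENY
  req#10 t=1s: DENY
  req#11 t=1s: DENY
  req#12 t=2s: DENY
  req#13 t=3s: DENY
  req#14 t=3s: DENY
  req#15 t=5s: ALLOW
  req#16 t=5s: ALLOW
  req#17 t=5s: ALLOW

Answer: AAAAAADDDDDDDDAAA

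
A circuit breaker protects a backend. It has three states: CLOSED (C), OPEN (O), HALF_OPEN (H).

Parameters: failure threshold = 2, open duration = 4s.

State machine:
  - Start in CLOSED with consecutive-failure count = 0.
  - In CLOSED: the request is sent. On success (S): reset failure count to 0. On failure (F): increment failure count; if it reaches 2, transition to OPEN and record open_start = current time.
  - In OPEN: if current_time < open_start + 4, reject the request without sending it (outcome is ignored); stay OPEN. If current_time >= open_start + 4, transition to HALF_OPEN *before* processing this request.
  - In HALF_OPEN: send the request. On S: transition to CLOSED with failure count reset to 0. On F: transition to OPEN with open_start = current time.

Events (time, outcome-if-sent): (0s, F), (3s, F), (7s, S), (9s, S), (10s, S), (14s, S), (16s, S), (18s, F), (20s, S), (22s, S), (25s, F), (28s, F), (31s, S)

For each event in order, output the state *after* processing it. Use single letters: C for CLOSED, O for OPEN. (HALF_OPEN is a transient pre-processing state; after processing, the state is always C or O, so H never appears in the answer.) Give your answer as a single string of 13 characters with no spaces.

State after each event:
  event#1 t=0s outcome=F: state=CLOSED
  event#2 t=3s outcome=F: state=OPEN
  event#3 t=7s outcome=S: state=CLOSED
  event#4 t=9s outcome=S: state=CLOSED
  event#5 t=10s outcome=S: state=CLOSED
  event#6 t=14s outcome=S: state=CLOSED
  event#7 t=16s outcome=S: state=CLOSED
  event#8 t=18s outcome=F: state=CLOSED
  event#9 t=20s outcome=S: state=CLOSED
  event#10 t=22s outcome=S: state=CLOSED
  event#11 t=25s outcome=F: state=CLOSED
  event#12 t=28s outcome=F: state=OPEN
  event#13 t=31s outcome=S: state=OPEN

Answer: COCCCCCCCCCOO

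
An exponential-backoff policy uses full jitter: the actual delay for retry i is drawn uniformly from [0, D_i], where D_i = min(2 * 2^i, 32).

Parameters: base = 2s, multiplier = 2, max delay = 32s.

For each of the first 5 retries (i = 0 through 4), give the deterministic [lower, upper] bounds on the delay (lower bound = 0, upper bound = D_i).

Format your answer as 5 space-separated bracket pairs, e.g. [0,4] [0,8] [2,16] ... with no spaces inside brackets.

Computing bounds per retry:
  i=0: D_i=min(2*2^0,32)=2, bounds=[0,2]
  i=1: D_i=min(2*2^1,32)=4, bounds=[0,4]
  i=2: D_i=min(2*2^2,32)=8, bounds=[0,8]
  i=3: D_i=min(2*2^3,32)=16, bounds=[0,16]
  i=4: D_i=min(2*2^4,32)=32, bounds=[0,32]

Answer: [0,2] [0,4] [0,8] [0,16] [0,32]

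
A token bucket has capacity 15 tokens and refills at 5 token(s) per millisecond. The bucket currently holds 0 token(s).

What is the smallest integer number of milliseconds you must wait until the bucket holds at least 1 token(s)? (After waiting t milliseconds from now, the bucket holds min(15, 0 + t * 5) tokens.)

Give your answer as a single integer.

Answer: 1

Derivation:
Need 0 + t * 5 >= 1, so t >= 1/5.
Smallest integer t = ceil(1/5) = 1.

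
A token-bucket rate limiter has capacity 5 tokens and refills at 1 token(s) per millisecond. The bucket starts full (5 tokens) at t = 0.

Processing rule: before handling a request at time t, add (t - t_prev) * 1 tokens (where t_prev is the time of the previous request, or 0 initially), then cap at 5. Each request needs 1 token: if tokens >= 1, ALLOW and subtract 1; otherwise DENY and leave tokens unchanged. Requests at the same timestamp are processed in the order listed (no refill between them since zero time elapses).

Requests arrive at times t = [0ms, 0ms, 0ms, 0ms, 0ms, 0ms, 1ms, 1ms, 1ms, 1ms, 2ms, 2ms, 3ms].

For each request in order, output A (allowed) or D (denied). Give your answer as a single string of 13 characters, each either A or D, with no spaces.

Answer: AAAAADADDDADA

Derivation:
Simulating step by step:
  req#1 t=0ms: ALLOW
  req#2 t=0ms: ALLOW
  req#3 t=0ms: ALLOW
  req#4 t=0ms: ALLOW
  req#5 t=0ms: ALLOW
  req#6 t=0ms: DENY
  req#7 t=1ms: ALLOW
  req#8 t=1ms: DENY
  req#9 t=1ms: DENY
  req#10 t=1ms: DENY
  req#11 t=2ms: ALLOW
  req#12 t=2ms: DENY
  req#13 t=3ms: ALLOW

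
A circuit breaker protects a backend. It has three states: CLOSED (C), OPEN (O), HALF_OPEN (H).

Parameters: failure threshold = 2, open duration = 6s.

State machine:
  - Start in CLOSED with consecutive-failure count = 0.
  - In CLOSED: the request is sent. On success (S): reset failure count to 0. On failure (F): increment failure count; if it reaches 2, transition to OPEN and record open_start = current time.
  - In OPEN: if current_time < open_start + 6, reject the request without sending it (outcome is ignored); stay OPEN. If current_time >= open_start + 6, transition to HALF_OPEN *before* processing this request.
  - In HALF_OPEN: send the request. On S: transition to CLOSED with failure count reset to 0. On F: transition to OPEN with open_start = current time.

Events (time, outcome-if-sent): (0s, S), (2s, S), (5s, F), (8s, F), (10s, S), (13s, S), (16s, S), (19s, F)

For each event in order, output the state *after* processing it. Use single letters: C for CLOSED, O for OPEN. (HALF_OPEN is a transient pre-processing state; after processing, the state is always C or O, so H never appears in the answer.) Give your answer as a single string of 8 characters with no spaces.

Answer: CCCOOOCC

Derivation:
State after each event:
  event#1 t=0s outcome=S: state=CLOSED
  event#2 t=2s outcome=S: state=CLOSED
  event#3 t=5s outcome=F: state=CLOSED
  event#4 t=8s outcome=F: state=OPEN
  event#5 t=10s outcome=S: state=OPEN
  event#6 t=13s outcome=S: state=OPEN
  event#7 t=16s outcome=S: state=CLOSED
  event#8 t=19s outcome=F: state=CLOSED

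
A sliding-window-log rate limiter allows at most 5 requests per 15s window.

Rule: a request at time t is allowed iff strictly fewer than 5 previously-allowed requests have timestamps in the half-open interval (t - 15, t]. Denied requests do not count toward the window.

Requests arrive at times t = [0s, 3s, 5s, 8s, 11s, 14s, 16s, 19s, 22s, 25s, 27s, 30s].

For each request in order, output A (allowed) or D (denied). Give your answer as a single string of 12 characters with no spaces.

Tracking allowed requests in the window:
  req#1 t=0s: ALLOW
  req#2 t=3s: ALLOW
  req#3 t=5s: ALLOW
  req#4 t=8s: ALLOW
  req#5 t=11s: ALLOW
  req#6 t=14s: DENY
  req#7 t=16s: ALLOW
  req#8 t=19s: ALLOW
  req#9 t=22s: ALLOW
  req#10 t=25s: ALLOW
  req#11 t=27s: ALLOW
  req#12 t=30s: DENY

Answer: AAAAADAAAAAD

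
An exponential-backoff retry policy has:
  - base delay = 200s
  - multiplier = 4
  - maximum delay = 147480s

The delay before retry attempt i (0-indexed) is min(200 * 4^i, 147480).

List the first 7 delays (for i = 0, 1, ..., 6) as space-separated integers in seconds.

Computing each delay:
  i=0: min(200*4^0, 147480) = 200
  i=1: min(200*4^1, 147480) = 800
  i=2: min(200*4^2, 147480) = 3200
  i=3: min(200*4^3, 147480) = 12800
  i=4: min(200*4^4, 147480) = 51200
  i=5: min(200*4^5, 147480) = 147480
  i=6: min(200*4^6, 147480) = 147480

Answer: 200 800 3200 12800 51200 147480 147480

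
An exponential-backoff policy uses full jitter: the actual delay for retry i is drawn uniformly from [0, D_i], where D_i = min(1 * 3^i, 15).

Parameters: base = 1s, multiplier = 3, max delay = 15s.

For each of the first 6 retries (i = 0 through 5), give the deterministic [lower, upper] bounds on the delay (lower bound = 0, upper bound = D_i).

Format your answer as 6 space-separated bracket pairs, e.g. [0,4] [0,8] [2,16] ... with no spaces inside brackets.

Computing bounds per retry:
  i=0: D_i=min(1*3^0,15)=1, bounds=[0,1]
  i=1: D_i=min(1*3^1,15)=3, bounds=[0,3]
  i=2: D_i=min(1*3^2,15)=9, bounds=[0,9]
  i=3: D_i=min(1*3^3,15)=15, bounds=[0,15]
  i=4: D_i=min(1*3^4,15)=15, bounds=[0,15]
  i=5: D_i=min(1*3^5,15)=15, bounds=[0,15]

Answer: [0,1] [0,3] [0,9] [0,15] [0,15] [0,15]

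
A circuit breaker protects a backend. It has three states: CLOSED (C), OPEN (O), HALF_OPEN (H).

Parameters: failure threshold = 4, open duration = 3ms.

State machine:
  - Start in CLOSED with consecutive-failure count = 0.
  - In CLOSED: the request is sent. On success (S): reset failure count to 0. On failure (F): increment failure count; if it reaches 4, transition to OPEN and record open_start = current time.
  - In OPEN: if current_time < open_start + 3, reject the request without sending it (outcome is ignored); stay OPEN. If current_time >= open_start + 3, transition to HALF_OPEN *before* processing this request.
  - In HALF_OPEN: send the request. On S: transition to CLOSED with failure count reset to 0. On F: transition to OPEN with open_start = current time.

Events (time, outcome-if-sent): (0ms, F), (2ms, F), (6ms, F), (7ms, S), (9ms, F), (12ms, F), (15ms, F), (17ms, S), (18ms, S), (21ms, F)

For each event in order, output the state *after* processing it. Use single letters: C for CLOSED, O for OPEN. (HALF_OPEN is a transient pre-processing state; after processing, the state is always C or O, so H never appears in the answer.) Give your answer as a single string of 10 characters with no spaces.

Answer: CCCCCCCCCC

Derivation:
State after each event:
  event#1 t=0ms outcome=F: state=CLOSED
  event#2 t=2ms outcome=F: state=CLOSED
  event#3 t=6ms outcome=F: state=CLOSED
  event#4 t=7ms outcome=S: state=CLOSED
  event#5 t=9ms outcome=F: state=CLOSED
  event#6 t=12ms outcome=F: state=CLOSED
  event#7 t=15ms outcome=F: state=CLOSED
  event#8 t=17ms outcome=S: state=CLOSED
  event#9 t=18ms outcome=S: state=CLOSED
  event#10 t=21ms outcome=F: state=CLOSED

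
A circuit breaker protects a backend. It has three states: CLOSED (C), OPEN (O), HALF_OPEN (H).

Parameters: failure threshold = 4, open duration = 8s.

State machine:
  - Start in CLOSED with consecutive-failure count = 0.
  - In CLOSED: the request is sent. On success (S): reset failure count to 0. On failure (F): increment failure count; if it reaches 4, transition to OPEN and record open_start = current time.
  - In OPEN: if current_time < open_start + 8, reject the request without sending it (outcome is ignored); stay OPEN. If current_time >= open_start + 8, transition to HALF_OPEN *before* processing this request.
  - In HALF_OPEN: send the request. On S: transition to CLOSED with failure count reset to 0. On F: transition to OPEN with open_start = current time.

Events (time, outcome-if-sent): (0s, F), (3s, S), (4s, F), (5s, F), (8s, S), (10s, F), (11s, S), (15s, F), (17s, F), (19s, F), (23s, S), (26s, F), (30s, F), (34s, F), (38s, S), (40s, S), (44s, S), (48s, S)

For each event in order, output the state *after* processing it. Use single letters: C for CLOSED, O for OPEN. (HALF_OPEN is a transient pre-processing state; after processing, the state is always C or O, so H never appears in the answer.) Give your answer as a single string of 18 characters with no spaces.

State after each event:
  event#1 t=0s outcome=F: state=CLOSED
  event#2 t=3s outcome=S: state=CLOSED
  event#3 t=4s outcome=F: state=CLOSED
  event#4 t=5s outcome=F: state=CLOSED
  event#5 t=8s outcome=S: state=CLOSED
  event#6 t=10s outcome=F: state=CLOSED
  event#7 t=11s outcome=S: state=CLOSED
  event#8 t=15s outcome=F: state=CLOSED
  event#9 t=17s outcome=F: state=CLOSED
  event#10 t=19s outcome=F: state=CLOSED
  event#11 t=23s outcome=S: state=CLOSED
  event#12 t=26s outcome=F: state=CLOSED
  event#13 t=30s outcome=F: state=CLOSED
  event#14 t=34s outcome=F: state=CLOSED
  event#15 t=38s outcome=S: state=CLOSED
  event#16 t=40s outcome=S: state=CLOSED
  event#17 t=44s outcome=S: state=CLOSED
  event#18 t=48s outcome=S: state=CLOSED

Answer: CCCCCCCCCCCCCCCCCC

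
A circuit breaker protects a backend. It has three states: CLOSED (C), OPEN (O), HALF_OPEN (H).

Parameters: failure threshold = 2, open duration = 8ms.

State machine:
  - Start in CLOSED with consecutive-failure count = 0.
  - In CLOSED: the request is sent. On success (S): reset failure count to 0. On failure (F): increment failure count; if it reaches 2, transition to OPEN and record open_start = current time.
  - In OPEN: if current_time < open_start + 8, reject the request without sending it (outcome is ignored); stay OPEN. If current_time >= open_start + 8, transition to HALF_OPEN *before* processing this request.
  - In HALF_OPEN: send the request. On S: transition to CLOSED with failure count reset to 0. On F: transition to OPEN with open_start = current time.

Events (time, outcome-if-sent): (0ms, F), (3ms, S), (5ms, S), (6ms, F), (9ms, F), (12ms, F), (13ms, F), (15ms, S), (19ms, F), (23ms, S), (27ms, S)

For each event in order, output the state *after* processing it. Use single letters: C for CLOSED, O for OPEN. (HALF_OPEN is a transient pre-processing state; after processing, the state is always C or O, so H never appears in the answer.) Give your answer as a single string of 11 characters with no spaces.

Answer: CCCCOOOOOOC

Derivation:
State after each event:
  event#1 t=0ms outcome=F: state=CLOSED
  event#2 t=3ms outcome=S: state=CLOSED
  event#3 t=5ms outcome=S: state=CLOSED
  event#4 t=6ms outcome=F: state=CLOSED
  event#5 t=9ms outcome=F: state=OPEN
  event#6 t=12ms outcome=F: state=OPEN
  event#7 t=13ms outcome=F: state=OPEN
  event#8 t=15ms outcome=S: state=OPEN
  event#9 t=19ms outcome=F: state=OPEN
  event#10 t=23ms outcome=S: state=OPEN
  event#11 t=27ms outcome=S: state=CLOSED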